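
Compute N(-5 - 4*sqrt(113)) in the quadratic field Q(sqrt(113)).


N(a + b*sqrt(d)) = a^2 - d*b^2
= (-5)^2 - (113)*(-4)^2
= 25 - 1808
= -1783

-1783


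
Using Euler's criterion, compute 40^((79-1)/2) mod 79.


p = 79 is prime and the exponent is (p-1)/2 = 39, so by Euler's criterion 40^39 = (40/79) = +1 or -1 mod 79.
Compute by square-and-multiply:
  39 = 32 + 4 + 2 + 1 (binary 100111)
  Repeated squaring mod 79: 40^1 = 40, 40^2 = 20, 40^4 = 5, 40^8 = 25, 40^16 = 72, 40^32 = 49
  40^39 = 40^32 * 40^4 * 40^2 * 40^1 = 49 * 5 * 20 * 40 mod 79
    49 * 5 = 245 = 8 mod 79
    8 * 20 = 160 = 2 mod 79
    2 * 40 = 80 = 1 mod 79
  40^39 = 1 mod 79
Result 1: 40 is a quadratic residue mod 79.
40^39 mod 79 = 1

1


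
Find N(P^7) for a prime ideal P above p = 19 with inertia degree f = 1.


N(P^a) = p^(a*f)
= 19^(7*1)
= 19^7
= 893871739

893871739


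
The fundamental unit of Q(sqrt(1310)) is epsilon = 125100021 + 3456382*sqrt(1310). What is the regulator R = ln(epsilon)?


epsilon = 125100021 + 3456382*sqrt(1310)
= 2.5020e+08
R = ln(2.5020e+08)
= 19.3378

19.3378


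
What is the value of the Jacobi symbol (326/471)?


Compute (326/471) via quadratic reciprocity:
  pull out 2: (2/471) = +1  (since 471 mod 8 = 7)
  reciprocity: (163/471) -> -(471/163)
  reduce: (145/163)
  reciprocity: (145/163) -> +(163/145)
  reduce: (18/145)
  pull out 2: (2/145) = +1  (since 145 mod 8 = 1)
  reciprocity: (9/145) -> +(145/9)
  reduce: (1/9)
  (1/9) = 1
Product of signs = -1

-1


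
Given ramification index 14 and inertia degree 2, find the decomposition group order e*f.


|D_P| = e * f
= 14 * 2
= 28

28


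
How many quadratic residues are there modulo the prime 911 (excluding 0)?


For prime p, the number of non-zero quadratic residues is (p-1)/2.
= (911-1)/2
= 455

455


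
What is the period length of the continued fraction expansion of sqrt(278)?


Run the CF algorithm for sqrt(278).
a_0 = floor(sqrt(278)) = 16; set m_0=0, q_0=1.
Recurrence: m' = q*a - m,  q' = (d - m'^2)/q,  a' = floor((a_0 + m')/q').
  step 1: m=16, q=22, a=1
  step 2: m=6, q=11, a=2
  step 3: m=16, q=2, a=16
  step 4: m=16, q=11, a=2
  step 5: m=6, q=22, a=1
  step 6: m=16, q=1, a=32
a_6 = 2*a_0 = 32, so the period closes here.
sqrt(278) = [16; 1, 2, 16, 2, 1, 32]
Period length = 6

6


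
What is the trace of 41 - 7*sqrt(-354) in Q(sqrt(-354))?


Tr(a + b*sqrt(d)) = (a + b*sqrt(d)) + (a - b*sqrt(d)) = 2a
= 2 * (41)
= 82

82


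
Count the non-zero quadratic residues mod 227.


For prime p, the number of non-zero quadratic residues is (p-1)/2.
= (227-1)/2
= 113

113


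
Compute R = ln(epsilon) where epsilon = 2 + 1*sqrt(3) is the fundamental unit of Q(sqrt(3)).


epsilon = 2 + 1*sqrt(3)
= 3.7321
R = ln(3.7321)
= 1.3170

1.3170


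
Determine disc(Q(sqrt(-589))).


For K = Q(sqrt(d)) with d squarefree: disc(K) = d if d = 1 mod 4, and disc(K) = 4d if d = 2 or 3 mod 4.
Here d = -589, and d mod 4 = 3.
d = 3 mod 4, not 1 (O_K = Z[sqrt(d)]), so disc(K) = 4d = 4 * (-589) = -2356

-2356


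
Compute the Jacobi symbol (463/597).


Compute (463/597) via quadratic reciprocity:
  reciprocity: (463/597) -> +(597/463)
  reduce: (134/463)
  pull out 2: (2/463) = +1  (since 463 mod 8 = 7)
  reciprocity: (67/463) -> -(463/67)
  reduce: (61/67)
  reciprocity: (61/67) -> +(67/61)
  reduce: (6/61)
  pull out 2: (2/61) = -1  (since 61 mod 8 = 5)
  reciprocity: (3/61) -> +(61/3)
  reduce: (1/3)
  (1/3) = 1
Product of signs = 1

1


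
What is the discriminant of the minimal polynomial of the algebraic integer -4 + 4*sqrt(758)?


The element -4 + 4*sqrt(758) has minimal polynomial:
x^2 + 8*x - 12112
Discriminant = (8)^2 - 4*(-12112)
= 64 + 48448
= 48512

48512


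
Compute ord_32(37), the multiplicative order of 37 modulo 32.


We want ord_32(37), the smallest k >= 1 with 37^k = 1 mod 32.
n = 32 = 2^5, phi(32) = 16; the order divides phi(n).
Divisors of 16: 1, 2, 4, 8, 16
Repeated squaring mod 32: 37^1 = 5, 37^2 = 25, 37^4 = 17, 37^8 = 1, 37^16 = 1
Test divisors in increasing order:
  k=1: 37^1 = 5 mod 32
  k=2: 37^2 = 25 mod 32
  k=4: 37^4 = 17 mod 32
  k=8: 37^8 = 1 mod 32  <- first divisor giving 1
Order = 8

8


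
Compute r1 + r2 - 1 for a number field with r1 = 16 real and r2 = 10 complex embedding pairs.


By Dirichlet's unit theorem:
rank = r1 + r2 - 1
= 16 + 10 - 1
= 25

25


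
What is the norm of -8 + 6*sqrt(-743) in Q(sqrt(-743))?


N(a + b*sqrt(d)) = a^2 - d*b^2
= (-8)^2 - (-743)*(6)^2
= 64 + 26748
= 26812

26812


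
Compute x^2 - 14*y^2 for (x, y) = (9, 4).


x^2 - d*y^2
= 9^2 - 14*4^2
= 81 - 224
= -143

-143


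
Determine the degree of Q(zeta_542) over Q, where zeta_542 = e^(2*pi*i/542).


The degree equals Euler's totient phi(542).
542 = 2 * 271
phi(542) = 270

270


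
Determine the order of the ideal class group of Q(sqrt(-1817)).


K = Q(sqrt(-1817)). d mod 4 = 3, so D = disc(K) = 4d = -7268
h(K) equals the number of primitive reduced positive-definite forms (a, b, c) = a*x^2 + b*x*y + c*y^2 with b^2 - 4ac = D,
where reduced means |b| <= a <= c, with b >= 0 whenever |b| = a or a = c, and primitive means gcd(a, b, c) = 1.
Reduced forces 3a^2 <= |D| = 7268, so 1 <= a <= 49; b must have the parity of D, and c = (b^2 - D)/(4a) must be an integer >= a.
Enumerate a = 1..49, b in [-a, a]:
  a=1: (1, 0, 1817)  [1]
  a=2: (2, 2, 909)  [1]
  a=3: (3, -2, 606), (3, 2, 606)  [2]
  a=4..5: none
  a=6: (6, -2, 303), (6, 2, 303)  [2]
  a=7..8: none
  a=9: (9, -2, 202), (9, 2, 202)  [2]
  a=10: none
  a=11: (11, -6, 166), (11, 6, 166)  [2]
  a=12: none
  a=13: (13, -8, 141), (13, 8, 141)  [2]
  a=14..16: none
  a=17: (17, -12, 109), (17, 12, 109)  [2]
  a=18: (18, -2, 101), (18, 2, 101)  [2]
  a=19: (19, -16, 99), (19, 16, 99)  [2]
  a=20..21: none
  a=22: (22, -6, 83), (22, 6, 83)  [2]
  a=23: (23, 0, 79)  [1]
  a=24..25: none
  a=26: (26, -18, 73), (26, 18, 73)  [2]
  a=27: (27, -20, 71), (27, 20, 71)  [2]
  a=28..32: none
  a=33: (33, -28, 61), (33, -16, 57), (33, 16, 57), (33, 28, 61)  [4]
  a=34: (34, -22, 57), (34, 22, 57)  [2]
  a=35..36: none
  a=37: (37, -24, 53), (37, 24, 53)  [2]
  a=38: (38, -22, 51), (38, 22, 51)  [2]
  a=39: (39, -34, 54), (39, -8, 47), (39, 8, 47), (39, 34, 54)  [4]
  a=40..45: none
  a=46: (46, 46, 51)  [1]
  a=47..49: none
Total reduced forms: 1 + 1 + 2 + 2 + 2 + 2 + 2 + 2 + 2 + 2 + 2 + 1 + 2 + 2 + 4 + 2 + 2 + 2 + 4 + 1 = 40
h = 40

40


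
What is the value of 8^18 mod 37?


p = 37 is prime and the exponent is (p-1)/2 = 18, so by Euler's criterion 8^18 = (8/37) = +1 or -1 mod 37.
Compute by square-and-multiply:
  18 = 16 + 2 (binary 10010)
  Repeated squaring mod 37: 8^1 = 8, 8^2 = 27, 8^4 = 26, 8^8 = 10, 8^16 = 26
  8^18 = 8^16 * 8^2 = 26 * 27 mod 37
    26 * 27 = 702 = 36 mod 37
  8^18 = 36 mod 37
Result 36 = p - 1 = -1 mod 37: 8 is a quadratic non-residue mod 37. As a residue in [0, p-1] the value is 36.
8^18 mod 37 = 36

36


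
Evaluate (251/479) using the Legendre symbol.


p = 479 is prime, so compute (251/479) with the reciprocity algorithm (Jacobi-symbol steps: pull out 2s via (2/n), flip via reciprocity, reduce):
  reciprocity: (251/479) -> -(479/251)
  reduce: (228/251)
  pull out 2: (2/251) = -1  (since 251 mod 8 = 3)
  pull out 2: (2/251) = -1  (since 251 mod 8 = 3)
  reciprocity: (57/251) -> +(251/57)
  reduce: (23/57)
  reciprocity: (23/57) -> +(57/23)
  reduce: (11/23)
  reciprocity: (11/23) -> -(23/11)
  reduce: (1/11)
  (1/11) = 1
Product of signs = 1
(251/479) = 1

1


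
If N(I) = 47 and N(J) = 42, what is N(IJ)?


N(IJ) = N(I) * N(J)
= 47 * 42
= 1974

1974


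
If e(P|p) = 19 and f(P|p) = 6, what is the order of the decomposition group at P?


|D_P| = e * f
= 19 * 6
= 114

114


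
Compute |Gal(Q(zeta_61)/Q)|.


|Gal(Q(zeta_61)/Q)| = phi(61)
= 60

60


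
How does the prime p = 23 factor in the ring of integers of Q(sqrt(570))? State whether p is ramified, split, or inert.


K = Q(sqrt(570)). Since d mod 4 = 2, disc(K) = 2280.
Check p | disc: 2280 mod 23 = 3.
p does not divide disc. Compute Legendre symbol (d/p):
18^((23-1)/2) mod 23 = 1
(d/p) = 1, so p splits: (p) = P*P' with e=1, f=1, g=2.
Therefore p is split.

split


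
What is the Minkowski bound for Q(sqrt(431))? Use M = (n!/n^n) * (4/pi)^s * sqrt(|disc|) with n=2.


d = 431, d mod 4 = 3, so disc(K) = 4d = 1724; |disc(K)| = 1724
Real quadratic field, so n = 2, s = r2 = 0, r1 = 2
M = (n!/n^n) * (4/pi)^s * sqrt(|disc(K)|) = (2!/2^2) * (4/pi)^0 * sqrt(1724)
= 0.5 * 1.000000 * 41.521079
= 20.7605

20.7605


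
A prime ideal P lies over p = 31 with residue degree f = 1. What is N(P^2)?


N(P^a) = p^(a*f)
= 31^(2*1)
= 31^2
= 961

961


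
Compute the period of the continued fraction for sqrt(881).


Run the CF algorithm for sqrt(881).
a_0 = floor(sqrt(881)) = 29; set m_0=0, q_0=1.
Recurrence: m' = q*a - m,  q' = (d - m'^2)/q,  a' = floor((a_0 + m')/q').
  step 1: m=29, q=40, a=1
  step 2: m=11, q=19, a=2
  step 3: m=27, q=8, a=7
  step 4: m=29, q=5, a=11
  step 5: m=26, q=41, a=1
  step 6: m=15, q=16, a=2
  step 7: m=17, q=37, a=1
  step 8: m=20, q=13, a=3
  step 9: m=19, q=40, a=1
  step 10: m=21, q=11, a=4
  step 11: m=23, q=32, a=1
  step 12: m=9, q=25, a=1
  step 13: m=16, q=25, a=1
  step 14: m=9, q=32, a=1
  step 15: m=23, q=11, a=4
  step 16: m=21, q=40, a=1
  step 17: m=19, q=13, a=3
  step 18: m=20, q=37, a=1
  step 19: m=17, q=16, a=2
  step 20: m=15, q=41, a=1
  step 21: m=26, q=5, a=11
  step 22: m=29, q=8, a=7
  step 23: m=27, q=19, a=2
  step 24: m=11, q=40, a=1
  step 25: m=29, q=1, a=58
a_25 = 2*a_0 = 58, so the period closes here.
sqrt(881) = [29; 1, 2, 7, 11, 1, 2, 1, 3, 1, 4, 1, 1, 1, 1, 4, 1, 3, 1, 2, 1, 11, 7, 2, 1, 58]
Period length = 25

25


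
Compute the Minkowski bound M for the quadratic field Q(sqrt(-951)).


d = -951, d mod 4 = 1, so disc(K) = d = -951; |disc(K)| = 951
Imaginary quadratic field, so n = 2, s = r2 = 1, r1 = 0
M = (n!/n^n) * (4/pi)^s * sqrt(|disc(K)|) = (2!/2^2) * (4/pi)^1 * sqrt(951)
= 0.5 * 1.273240 * 30.838288
= 19.6323

19.6323


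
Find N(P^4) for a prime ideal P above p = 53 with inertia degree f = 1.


N(P^a) = p^(a*f)
= 53^(4*1)
= 53^4
= 7890481

7890481


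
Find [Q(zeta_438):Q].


The degree equals Euler's totient phi(438).
438 = 2 * 3 * 73
phi(438) = 144

144


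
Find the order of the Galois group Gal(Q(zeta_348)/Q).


|Gal(Q(zeta_348)/Q)| = phi(348)
= 112

112


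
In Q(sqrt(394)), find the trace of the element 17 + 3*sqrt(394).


Tr(a + b*sqrt(d)) = (a + b*sqrt(d)) + (a - b*sqrt(d)) = 2a
= 2 * (17)
= 34

34


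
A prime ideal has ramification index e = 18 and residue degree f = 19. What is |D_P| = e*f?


|D_P| = e * f
= 18 * 19
= 342

342


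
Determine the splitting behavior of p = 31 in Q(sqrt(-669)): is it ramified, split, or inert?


K = Q(sqrt(-669)). Since d mod 4 = 3, disc(K) = -2676.
Check p | disc: -2676 mod 31 = 21.
p does not divide disc. Compute Legendre symbol (d/p):
13^((31-1)/2) mod 31 = -1
(d/p) = -1, so p is inert: (p) stays prime with e=1, f=2, g=1.
Therefore p is inert.

inert


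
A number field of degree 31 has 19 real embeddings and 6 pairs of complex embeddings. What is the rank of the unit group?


By Dirichlet's unit theorem:
rank = r1 + r2 - 1
= 19 + 6 - 1
= 24

24


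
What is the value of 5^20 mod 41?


p = 41 is prime and the exponent is (p-1)/2 = 20, so by Euler's criterion 5^20 = (5/41) = +1 or -1 mod 41.
Compute by square-and-multiply:
  20 = 16 + 4 (binary 10100)
  Repeated squaring mod 41: 5^1 = 5, 5^2 = 25, 5^4 = 10, 5^8 = 18, 5^16 = 37
  5^20 = 5^16 * 5^4 = 37 * 10 mod 41
    37 * 10 = 370 = 1 mod 41
  5^20 = 1 mod 41
Result 1: 5 is a quadratic residue mod 41.
5^20 mod 41 = 1

1


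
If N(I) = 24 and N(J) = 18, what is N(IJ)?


N(IJ) = N(I) * N(J)
= 24 * 18
= 432

432


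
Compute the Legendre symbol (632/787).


p = 787 is prime, so compute (632/787) with the reciprocity algorithm (Jacobi-symbol steps: pull out 2s via (2/n), flip via reciprocity, reduce):
  pull out 2: (2/787) = -1  (since 787 mod 8 = 3)
  pull out 2: (2/787) = -1  (since 787 mod 8 = 3)
  pull out 2: (2/787) = -1  (since 787 mod 8 = 3)
  reciprocity: (79/787) -> -(787/79)
  reduce: (76/79)
  pull out 2: (2/79) = +1  (since 79 mod 8 = 7)
  pull out 2: (2/79) = +1  (since 79 mod 8 = 7)
  reciprocity: (19/79) -> -(79/19)
  reduce: (3/19)
  reciprocity: (3/19) -> -(19/3)
  reduce: (1/3)
  (1/3) = 1
Product of signs = 1
(632/787) = 1

1


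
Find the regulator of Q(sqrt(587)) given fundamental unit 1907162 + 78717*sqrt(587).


epsilon = 1907162 + 78717*sqrt(587)
= 3.8143e+06
R = ln(3.8143e+06)
= 15.1543

15.1543


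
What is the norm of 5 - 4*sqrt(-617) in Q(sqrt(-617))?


N(a + b*sqrt(d)) = a^2 - d*b^2
= (5)^2 - (-617)*(-4)^2
= 25 + 9872
= 9897

9897


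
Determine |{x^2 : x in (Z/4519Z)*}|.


For prime p, the number of non-zero quadratic residues is (p-1)/2.
= (4519-1)/2
= 2259

2259


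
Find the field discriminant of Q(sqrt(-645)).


For K = Q(sqrt(d)) with d squarefree: disc(K) = d if d = 1 mod 4, and disc(K) = 4d if d = 2 or 3 mod 4.
Here d = -645, and d mod 4 = 3.
d = 3 mod 4, not 1 (O_K = Z[sqrt(d)]), so disc(K) = 4d = 4 * (-645) = -2580

-2580


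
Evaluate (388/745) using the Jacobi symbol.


Compute (388/745) via quadratic reciprocity:
  pull out 2: (2/745) = +1  (since 745 mod 8 = 1)
  pull out 2: (2/745) = +1  (since 745 mod 8 = 1)
  reciprocity: (97/745) -> +(745/97)
  reduce: (66/97)
  pull out 2: (2/97) = +1  (since 97 mod 8 = 1)
  reciprocity: (33/97) -> +(97/33)
  reduce: (31/33)
  reciprocity: (31/33) -> +(33/31)
  reduce: (2/31)
  pull out 2: (2/31) = +1  (since 31 mod 8 = 7)
  (1/31) = 1
Product of signs = 1

1


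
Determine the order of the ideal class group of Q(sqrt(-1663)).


K = Q(sqrt(-1663)). d mod 4 = 1, so D = disc(K) = d = -1663
h(K) equals the number of primitive reduced positive-definite forms (a, b, c) = a*x^2 + b*x*y + c*y^2 with b^2 - 4ac = D,
where reduced means |b| <= a <= c, with b >= 0 whenever |b| = a or a = c, and primitive means gcd(a, b, c) = 1.
Reduced forces 3a^2 <= |D| = 1663, so 1 <= a <= 23; b must have the parity of D, and c = (b^2 - D)/(4a) must be an integer >= a.
Enumerate a = 1..23, b in [-a, a]:
  a=1: (1, 1, 416)  [1]
  a=2: (2, -1, 208), (2, 1, 208)  [2]
  a=3: none
  a=4: (4, -1, 104), (4, 1, 104)  [2]
  a=5..7: none
  a=8: (8, -1, 52), (8, 1, 52)  [2]
  a=9..10: none
  a=11: (11, -3, 38), (11, 3, 38)  [2]
  a=12: none
  a=13: (13, -1, 32), (13, 1, 32)  [2]
  a=14..15: none
  a=16: (16, -1, 26), (16, 1, 26)  [2]
  a=17..18: none
  a=19: (19, -3, 22), (19, 3, 22)  [2]
  a=20..21: none
  a=22: (22, -19, 23), (22, 19, 23)  [2]
  a=23: none
Total reduced forms: 1 + 2 + 2 + 2 + 2 + 2 + 2 + 2 + 2 = 17
h = 17

17


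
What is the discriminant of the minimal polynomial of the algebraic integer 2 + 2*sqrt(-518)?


The element 2 + 2*sqrt(-518) has minimal polynomial:
x^2 - 4*x + 2076
Discriminant = (-4)^2 - 4*(2076)
= 16 - 8304
= -8288

-8288


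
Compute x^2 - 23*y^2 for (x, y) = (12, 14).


x^2 - d*y^2
= 12^2 - 23*14^2
= 144 - 4508
= -4364

-4364


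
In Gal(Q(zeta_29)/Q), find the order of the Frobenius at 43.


The Frobenius at p in Gal(Q(zeta_n)/Q) = (Z/nZ)* is the class of p, so its order is ord_29(43), the smallest k >= 1 with 43^k = 1 mod 29.
n = 29 = 29, phi(29) = 28; the order divides phi(n).
Divisors of 28: 1, 2, 4, 7, 14, 28
Repeated squaring mod 29: 43^1 = 14, 43^2 = 22, 43^4 = 20, 43^8 = 23, 43^16 = 7
Test divisors in increasing order:
  k=1: 43^1 = 14 mod 29
  k=2: 43^2 = 22 mod 29
  k=4: 43^4 = 20 mod 29
  k=7: 43^7 = 20 * 22 * 14 = 12 mod 29
  k=14: 43^14 = 23 * 20 * 22 = 28 mod 29
  k=28: 43^28 = 7 * 23 * 20 = 1 mod 29  <- first divisor giving 1
Order = 28

28


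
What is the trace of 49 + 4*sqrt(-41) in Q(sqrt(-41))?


Tr(a + b*sqrt(d)) = (a + b*sqrt(d)) + (a - b*sqrt(d)) = 2a
= 2 * (49)
= 98

98


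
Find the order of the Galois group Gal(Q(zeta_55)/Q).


|Gal(Q(zeta_55)/Q)| = phi(55)
= 40

40


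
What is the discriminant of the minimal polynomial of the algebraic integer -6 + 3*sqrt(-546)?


The element -6 + 3*sqrt(-546) has minimal polynomial:
x^2 + 12*x + 4950
Discriminant = (12)^2 - 4*(4950)
= 144 - 19800
= -19656

-19656


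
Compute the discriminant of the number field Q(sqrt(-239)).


For K = Q(sqrt(d)) with d squarefree: disc(K) = d if d = 1 mod 4, and disc(K) = 4d if d = 2 or 3 mod 4.
Here d = -239, and d mod 4 = 1.
d = 1 mod 4 (O_K = Z[(1+sqrt(d))/2]), so disc(K) = d = -239

-239


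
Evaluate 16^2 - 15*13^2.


x^2 - d*y^2
= 16^2 - 15*13^2
= 256 - 2535
= -2279

-2279


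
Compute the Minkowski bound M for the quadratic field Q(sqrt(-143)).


d = -143, d mod 4 = 1, so disc(K) = d = -143; |disc(K)| = 143
Imaginary quadratic field, so n = 2, s = r2 = 1, r1 = 0
M = (n!/n^n) * (4/pi)^s * sqrt(|disc(K)|) = (2!/2^2) * (4/pi)^1 * sqrt(143)
= 0.5 * 1.273240 * 11.958261
= 7.6129

7.6129


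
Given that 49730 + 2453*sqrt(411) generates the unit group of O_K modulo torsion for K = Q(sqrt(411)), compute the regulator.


epsilon = 49730 + 2453*sqrt(411)
= 99460.0000
R = ln(99460.0000)
= 11.5075

11.5075


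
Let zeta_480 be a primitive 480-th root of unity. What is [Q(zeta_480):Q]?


The degree equals Euler's totient phi(480).
480 = 2^5 * 3 * 5
phi(480) = 128

128


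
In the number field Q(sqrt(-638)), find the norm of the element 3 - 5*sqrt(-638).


N(a + b*sqrt(d)) = a^2 - d*b^2
= (3)^2 - (-638)*(-5)^2
= 9 + 15950
= 15959

15959


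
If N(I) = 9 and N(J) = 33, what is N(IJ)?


N(IJ) = N(I) * N(J)
= 9 * 33
= 297

297


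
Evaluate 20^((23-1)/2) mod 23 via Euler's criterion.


p = 23 is prime and the exponent is (p-1)/2 = 11, so by Euler's criterion 20^11 = (20/23) = +1 or -1 mod 23.
Compute by square-and-multiply:
  11 = 8 + 2 + 1 (binary 1011)
  Repeated squaring mod 23: 20^1 = 20, 20^2 = 9, 20^4 = 12, 20^8 = 6
  20^11 = 20^8 * 20^2 * 20^1 = 6 * 9 * 20 mod 23
    6 * 9 = 54 = 8 mod 23
    8 * 20 = 160 = 22 mod 23
  20^11 = 22 mod 23
Result 22 = p - 1 = -1 mod 23: 20 is a quadratic non-residue mod 23. As a residue in [0, p-1] the value is 22.
20^11 mod 23 = 22

22


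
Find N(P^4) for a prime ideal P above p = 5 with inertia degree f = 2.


N(P^a) = p^(a*f)
= 5^(4*2)
= 5^8
= 390625

390625


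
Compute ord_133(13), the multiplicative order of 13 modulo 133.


We want ord_133(13), the smallest k >= 1 with 13^k = 1 mod 133.
n = 133 = 7 * 19, phi(133) = 108; the order divides phi(n).
Divisors of 108: 1, 2, 3, 4, 6, 9, 12, 18, 27, 36, 54, 108
Repeated squaring mod 133: 13^1 = 13, 13^2 = 36, 13^4 = 99, 13^8 = 92, 13^16 = 85, 13^32 = 43, 13^64 = 120
Test divisors in increasing order:
  k=1: 13^1 = 13 mod 133
  k=2: 13^2 = 36 mod 133
  k=3: 13^3 = 36 * 13 = 69 mod 133
  k=4: 13^4 = 99 mod 133
  k=6: 13^6 = 99 * 36 = 106 mod 133
  k=9: 13^9 = 92 * 13 = 132 mod 133
  k=12: 13^12 = 92 * 99 = 64 mod 133
  k=18: 13^18 = 85 * 36 = 1 mod 133  <- first divisor giving 1
Order = 18

18


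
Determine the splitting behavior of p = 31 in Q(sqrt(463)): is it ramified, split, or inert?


K = Q(sqrt(463)). Since d mod 4 = 3, disc(K) = 1852.
Check p | disc: 1852 mod 31 = 23.
p does not divide disc. Compute Legendre symbol (d/p):
29^((31-1)/2) mod 31 = -1
(d/p) = -1, so p is inert: (p) stays prime with e=1, f=2, g=1.
Therefore p is inert.

inert


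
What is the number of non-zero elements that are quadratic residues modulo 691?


For prime p, the number of non-zero quadratic residues is (p-1)/2.
= (691-1)/2
= 345

345


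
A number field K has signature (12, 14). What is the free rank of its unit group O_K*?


By Dirichlet's unit theorem:
rank = r1 + r2 - 1
= 12 + 14 - 1
= 25

25


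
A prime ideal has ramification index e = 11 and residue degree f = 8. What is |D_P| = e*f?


|D_P| = e * f
= 11 * 8
= 88

88


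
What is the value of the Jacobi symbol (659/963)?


Compute (659/963) via quadratic reciprocity:
  reciprocity: (659/963) -> -(963/659)
  reduce: (304/659)
  pull out 2: (2/659) = -1  (since 659 mod 8 = 3)
  pull out 2: (2/659) = -1  (since 659 mod 8 = 3)
  pull out 2: (2/659) = -1  (since 659 mod 8 = 3)
  pull out 2: (2/659) = -1  (since 659 mod 8 = 3)
  reciprocity: (19/659) -> -(659/19)
  reduce: (13/19)
  reciprocity: (13/19) -> +(19/13)
  reduce: (6/13)
  pull out 2: (2/13) = -1  (since 13 mod 8 = 5)
  reciprocity: (3/13) -> +(13/3)
  reduce: (1/3)
  (1/3) = 1
Product of signs = -1

-1


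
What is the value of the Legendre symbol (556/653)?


p = 653 is prime, so compute (556/653) with the reciprocity algorithm (Jacobi-symbol steps: pull out 2s via (2/n), flip via reciprocity, reduce):
  pull out 2: (2/653) = -1  (since 653 mod 8 = 5)
  pull out 2: (2/653) = -1  (since 653 mod 8 = 5)
  reciprocity: (139/653) -> +(653/139)
  reduce: (97/139)
  reciprocity: (97/139) -> +(139/97)
  reduce: (42/97)
  pull out 2: (2/97) = +1  (since 97 mod 8 = 1)
  reciprocity: (21/97) -> +(97/21)
  reduce: (13/21)
  reciprocity: (13/21) -> +(21/13)
  reduce: (8/13)
  pull out 2: (2/13) = -1  (since 13 mod 8 = 5)
  pull out 2: (2/13) = -1  (since 13 mod 8 = 5)
  pull out 2: (2/13) = -1  (since 13 mod 8 = 5)
  (1/13) = 1
Product of signs = -1
(556/653) = -1

-1


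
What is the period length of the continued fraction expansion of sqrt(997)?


Run the CF algorithm for sqrt(997).
a_0 = floor(sqrt(997)) = 31; set m_0=0, q_0=1.
Recurrence: m' = q*a - m,  q' = (d - m'^2)/q,  a' = floor((a_0 + m')/q').
  step 1: m=31, q=36, a=1
  step 2: m=5, q=27, a=1
  step 3: m=22, q=19, a=2
  step 4: m=16, q=39, a=1
  step 5: m=23, q=12, a=4
  step 6: m=25, q=31, a=1
  step 7: m=6, q=31, a=1
  step 8: m=25, q=12, a=4
  step 9: m=23, q=39, a=1
  step 10: m=16, q=19, a=2
  step 11: m=22, q=27, a=1
  step 12: m=5, q=36, a=1
  step 13: m=31, q=1, a=62
a_13 = 2*a_0 = 62, so the period closes here.
sqrt(997) = [31; 1, 1, 2, 1, 4, 1, 1, 4, 1, 2, 1, 1, 62]
Period length = 13

13


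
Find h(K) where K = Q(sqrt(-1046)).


K = Q(sqrt(-1046)). d mod 4 = 2, so D = disc(K) = 4d = -4184
h(K) equals the number of primitive reduced positive-definite forms (a, b, c) = a*x^2 + b*x*y + c*y^2 with b^2 - 4ac = D,
where reduced means |b| <= a <= c, with b >= 0 whenever |b| = a or a = c, and primitive means gcd(a, b, c) = 1.
Reduced forces 3a^2 <= |D| = 4184, so 1 <= a <= 37; b must have the parity of D, and c = (b^2 - D)/(4a) must be an integer >= a.
Enumerate a = 1..37, b in [-a, a]:
  a=1: (1, 0, 1046)  [1]
  a=2: (2, 0, 523)  [1]
  a=3: (3, -2, 349), (3, 2, 349)  [2]
  a=4: none
  a=5: (5, -4, 210), (5, 4, 210)  [2]
  a=6: (6, -4, 175), (6, 4, 175)  [2]
  a=7: (7, -4, 150), (7, 4, 150)  [2]
  a=8: none
  a=9: (9, -8, 118), (9, 8, 118)  [2]
  a=10: (10, -4, 105), (10, 4, 105)  [2]
  a=11..13: none
  a=14: (14, -4, 75), (14, 4, 75)  [2]
  a=15: (15, -14, 73), (15, -4, 70), (15, 4, 70), (15, 14, 73)  [4]
  a=16: none
  a=17: (17, -10, 63), (17, 10, 63)  [2]
  a=18: (18, -8, 59), (18, 8, 59)  [2]
  a=19..20: none
  a=21: (21, -10, 51), (21, -4, 50), (21, 4, 50), (21, 10, 51)  [4]
  a=22: none
  a=23: (23, -18, 49), (23, 18, 49)  [2]
  a=24: none
  a=25: (25, -4, 42), (25, 4, 42)  [2]
  a=26: none
  a=27: (27, -26, 45), (27, 26, 45)  [2]
  a=28..29: none
  a=30: (30, -16, 37), (30, -4, 35), (30, 4, 35), (30, 16, 37)  [4]
  a=31: (31, -30, 41), (31, 30, 41)  [2]
  a=32..33: none
  a=34: (34, -24, 35), (34, 24, 35)  [2]
  a=35..37: none
Total reduced forms: 1 + 1 + 2 + 2 + 2 + 2 + 2 + 2 + 2 + 4 + 2 + 2 + 4 + 2 + 2 + 2 + 4 + 2 + 2 = 42
h = 42

42


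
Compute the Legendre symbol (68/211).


p = 211 is prime, so compute (68/211) with the reciprocity algorithm (Jacobi-symbol steps: pull out 2s via (2/n), flip via reciprocity, reduce):
  pull out 2: (2/211) = -1  (since 211 mod 8 = 3)
  pull out 2: (2/211) = -1  (since 211 mod 8 = 3)
  reciprocity: (17/211) -> +(211/17)
  reduce: (7/17)
  reciprocity: (7/17) -> +(17/7)
  reduce: (3/7)
  reciprocity: (3/7) -> -(7/3)
  reduce: (1/3)
  (1/3) = 1
Product of signs = -1
(68/211) = -1

-1


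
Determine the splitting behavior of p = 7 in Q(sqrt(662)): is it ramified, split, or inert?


K = Q(sqrt(662)). Since d mod 4 = 2, disc(K) = 2648.
Check p | disc: 2648 mod 7 = 2.
p does not divide disc. Compute Legendre symbol (d/p):
4^((7-1)/2) mod 7 = 1
(d/p) = 1, so p splits: (p) = P*P' with e=1, f=1, g=2.
Therefore p is split.

split


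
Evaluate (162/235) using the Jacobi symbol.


Compute (162/235) via quadratic reciprocity:
  pull out 2: (2/235) = -1  (since 235 mod 8 = 3)
  reciprocity: (81/235) -> +(235/81)
  reduce: (73/81)
  reciprocity: (73/81) -> +(81/73)
  reduce: (8/73)
  pull out 2: (2/73) = +1  (since 73 mod 8 = 1)
  pull out 2: (2/73) = +1  (since 73 mod 8 = 1)
  pull out 2: (2/73) = +1  (since 73 mod 8 = 1)
  (1/73) = 1
Product of signs = -1

-1


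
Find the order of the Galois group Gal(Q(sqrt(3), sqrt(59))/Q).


The 2 square roots of distinct primes are multiplicatively independent over Q,
so [K:Q] = 2^2 and Gal(K/Q) is isomorphic to (Z/2Z)^2.
|Gal| = 2^2 = 4

4


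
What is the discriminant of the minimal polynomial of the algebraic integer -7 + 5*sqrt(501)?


The element -7 + 5*sqrt(501) has minimal polynomial:
x^2 + 14*x - 12476
Discriminant = (14)^2 - 4*(-12476)
= 196 + 49904
= 50100

50100


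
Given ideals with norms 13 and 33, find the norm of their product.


N(IJ) = N(I) * N(J)
= 13 * 33
= 429

429


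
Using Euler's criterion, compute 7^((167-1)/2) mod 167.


p = 167 is prime and the exponent is (p-1)/2 = 83, so by Euler's criterion 7^83 = (7/167) = +1 or -1 mod 167.
Compute by square-and-multiply:
  83 = 64 + 16 + 2 + 1 (binary 1010011)
  Repeated squaring mod 167: 7^1 = 7, 7^2 = 49, 7^4 = 63, 7^8 = 128, 7^16 = 18, 7^32 = 157, 7^64 = 100
  7^83 = 7^64 * 7^16 * 7^2 * 7^1 = 100 * 18 * 49 * 7 mod 167
    100 * 18 = 1800 = 130 mod 167
    130 * 49 = 6370 = 24 mod 167
    24 * 7 = 168 = 1 mod 167
  7^83 = 1 mod 167
Result 1: 7 is a quadratic residue mod 167.
7^83 mod 167 = 1

1


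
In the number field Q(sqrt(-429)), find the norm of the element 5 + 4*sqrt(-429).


N(a + b*sqrt(d)) = a^2 - d*b^2
= (5)^2 - (-429)*(4)^2
= 25 + 6864
= 6889

6889


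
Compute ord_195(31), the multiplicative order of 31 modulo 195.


We want ord_195(31), the smallest k >= 1 with 31^k = 1 mod 195.
n = 195 = 3 * 5 * 13, phi(195) = 96; the order divides phi(n).
Divisors of 96: 1, 2, 3, 4, 6, 8, 12, 16, 24, 32, 48, 96
Repeated squaring mod 195: 31^1 = 31, 31^2 = 181, 31^4 = 1, 31^8 = 1, 31^16 = 1, 31^32 = 1, 31^64 = 1
Test divisors in increasing order:
  k=1: 31^1 = 31 mod 195
  k=2: 31^2 = 181 mod 195
  k=3: 31^3 = 181 * 31 = 151 mod 195
  k=4: 31^4 = 1 mod 195  <- first divisor giving 1
Order = 4

4


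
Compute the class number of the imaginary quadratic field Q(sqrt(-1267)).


K = Q(sqrt(-1267)). d mod 4 = 1, so D = disc(K) = d = -1267
h(K) equals the number of primitive reduced positive-definite forms (a, b, c) = a*x^2 + b*x*y + c*y^2 with b^2 - 4ac = D,
where reduced means |b| <= a <= c, with b >= 0 whenever |b| = a or a = c, and primitive means gcd(a, b, c) = 1.
Reduced forces 3a^2 <= |D| = 1267, so 1 <= a <= 20; b must have the parity of D, and c = (b^2 - D)/(4a) must be an integer >= a.
Enumerate a = 1..20, b in [-a, a]:
  a=1: (1, 1, 317)  [1]
  a=2..6: none
  a=7: (7, 7, 47)  [1]
  a=8..10: none
  a=11: (11, -3, 29), (11, 3, 29)  [2]
  a=12..16: none
  a=17: (17, -5, 19), (17, 5, 19)  [2]
  a=18..20: none
Total reduced forms: 1 + 1 + 2 + 2 = 6
h = 6

6


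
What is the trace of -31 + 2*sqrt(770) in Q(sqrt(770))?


Tr(a + b*sqrt(d)) = (a + b*sqrt(d)) + (a - b*sqrt(d)) = 2a
= 2 * (-31)
= -62

-62


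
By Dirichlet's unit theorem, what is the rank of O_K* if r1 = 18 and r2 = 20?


By Dirichlet's unit theorem:
rank = r1 + r2 - 1
= 18 + 20 - 1
= 37

37


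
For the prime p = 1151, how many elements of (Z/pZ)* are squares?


For prime p, the number of non-zero quadratic residues is (p-1)/2.
= (1151-1)/2
= 575

575


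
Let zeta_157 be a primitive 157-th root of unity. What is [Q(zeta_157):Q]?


The degree equals Euler's totient phi(157).
157 = 157
phi(157) = 156

156


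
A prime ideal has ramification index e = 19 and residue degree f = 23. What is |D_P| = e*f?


|D_P| = e * f
= 19 * 23
= 437

437


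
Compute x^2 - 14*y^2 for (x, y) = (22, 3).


x^2 - d*y^2
= 22^2 - 14*3^2
= 484 - 126
= 358

358


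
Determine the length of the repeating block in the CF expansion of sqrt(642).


Run the CF algorithm for sqrt(642).
a_0 = floor(sqrt(642)) = 25; set m_0=0, q_0=1.
Recurrence: m' = q*a - m,  q' = (d - m'^2)/q,  a' = floor((a_0 + m')/q').
  step 1: m=25, q=17, a=2
  step 2: m=9, q=33, a=1
  step 3: m=24, q=2, a=24
  step 4: m=24, q=33, a=1
  step 5: m=9, q=17, a=2
  step 6: m=25, q=1, a=50
a_6 = 2*a_0 = 50, so the period closes here.
sqrt(642) = [25; 2, 1, 24, 1, 2, 50]
Period length = 6

6


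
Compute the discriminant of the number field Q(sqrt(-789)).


For K = Q(sqrt(d)) with d squarefree: disc(K) = d if d = 1 mod 4, and disc(K) = 4d if d = 2 or 3 mod 4.
Here d = -789, and d mod 4 = 3.
d = 3 mod 4, not 1 (O_K = Z[sqrt(d)]), so disc(K) = 4d = 4 * (-789) = -3156

-3156


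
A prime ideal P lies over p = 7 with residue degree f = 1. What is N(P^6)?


N(P^a) = p^(a*f)
= 7^(6*1)
= 7^6
= 117649

117649


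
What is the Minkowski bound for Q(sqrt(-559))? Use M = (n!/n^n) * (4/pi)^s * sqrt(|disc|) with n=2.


d = -559, d mod 4 = 1, so disc(K) = d = -559; |disc(K)| = 559
Imaginary quadratic field, so n = 2, s = r2 = 1, r1 = 0
M = (n!/n^n) * (4/pi)^s * sqrt(|disc(K)|) = (2!/2^2) * (4/pi)^1 * sqrt(559)
= 0.5 * 1.273240 * 23.643181
= 15.0517

15.0517


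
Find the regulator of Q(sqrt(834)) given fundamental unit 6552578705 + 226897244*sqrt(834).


epsilon = 6552578705 + 226897244*sqrt(834)
= 1.3105e+10
R = ln(1.3105e+10)
= 23.2963

23.2963


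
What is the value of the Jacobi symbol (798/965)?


Compute (798/965) via quadratic reciprocity:
  pull out 2: (2/965) = -1  (since 965 mod 8 = 5)
  reciprocity: (399/965) -> +(965/399)
  reduce: (167/399)
  reciprocity: (167/399) -> -(399/167)
  reduce: (65/167)
  reciprocity: (65/167) -> +(167/65)
  reduce: (37/65)
  reciprocity: (37/65) -> +(65/37)
  reduce: (28/37)
  pull out 2: (2/37) = -1  (since 37 mod 8 = 5)
  pull out 2: (2/37) = -1  (since 37 mod 8 = 5)
  reciprocity: (7/37) -> +(37/7)
  reduce: (2/7)
  pull out 2: (2/7) = +1  (since 7 mod 8 = 7)
  (1/7) = 1
Product of signs = 1

1


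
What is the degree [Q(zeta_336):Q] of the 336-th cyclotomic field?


The degree equals Euler's totient phi(336).
336 = 2^4 * 3 * 7
phi(336) = 96

96


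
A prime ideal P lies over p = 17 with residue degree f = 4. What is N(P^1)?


N(P^a) = p^(a*f)
= 17^(1*4)
= 17^4
= 83521

83521


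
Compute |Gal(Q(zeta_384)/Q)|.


|Gal(Q(zeta_384)/Q)| = phi(384)
= 128

128


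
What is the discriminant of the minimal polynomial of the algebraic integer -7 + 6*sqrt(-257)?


The element -7 + 6*sqrt(-257) has minimal polynomial:
x^2 + 14*x + 9301
Discriminant = (14)^2 - 4*(9301)
= 196 - 37204
= -37008

-37008


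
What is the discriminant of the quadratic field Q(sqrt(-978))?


For K = Q(sqrt(d)) with d squarefree: disc(K) = d if d = 1 mod 4, and disc(K) = 4d if d = 2 or 3 mod 4.
Here d = -978, and d mod 4 = 2.
d = 2 mod 4, not 1 (O_K = Z[sqrt(d)]), so disc(K) = 4d = 4 * (-978) = -3912

-3912


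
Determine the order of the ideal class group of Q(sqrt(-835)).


K = Q(sqrt(-835)). d mod 4 = 1, so D = disc(K) = d = -835
h(K) equals the number of primitive reduced positive-definite forms (a, b, c) = a*x^2 + b*x*y + c*y^2 with b^2 - 4ac = D,
where reduced means |b| <= a <= c, with b >= 0 whenever |b| = a or a = c, and primitive means gcd(a, b, c) = 1.
Reduced forces 3a^2 <= |D| = 835, so 1 <= a <= 16; b must have the parity of D, and c = (b^2 - D)/(4a) must be an integer >= a.
Enumerate a = 1..16, b in [-a, a]:
  a=1: (1, 1, 209)  [1]
  a=2..4: none
  a=5: (5, 5, 43)  [1]
  a=6..10: none
  a=11: (11, -1, 19), (11, 1, 19)  [2]
  a=12: none
  a=13: (13, -7, 17), (13, 7, 17)  [2]
  a=14..16: none
Total reduced forms: 1 + 1 + 2 + 2 = 6
h = 6

6


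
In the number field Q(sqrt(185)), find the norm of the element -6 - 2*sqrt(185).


N(a + b*sqrt(d)) = a^2 - d*b^2
= (-6)^2 - (185)*(-2)^2
= 36 - 740
= -704

-704


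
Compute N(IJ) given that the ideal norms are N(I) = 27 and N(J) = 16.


N(IJ) = N(I) * N(J)
= 27 * 16
= 432

432


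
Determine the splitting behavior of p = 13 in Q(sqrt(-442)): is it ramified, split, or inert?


K = Q(sqrt(-442)). Since d mod 4 = 2, disc(K) = -1768.
Check p | disc: -1768 mod 13 = 0.
p divides disc, so p ramifies: (p) = P^2 with e=2, f=1, g=1.
Therefore p is ramified.

ramified


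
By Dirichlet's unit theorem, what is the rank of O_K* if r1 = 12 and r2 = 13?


By Dirichlet's unit theorem:
rank = r1 + r2 - 1
= 12 + 13 - 1
= 24

24


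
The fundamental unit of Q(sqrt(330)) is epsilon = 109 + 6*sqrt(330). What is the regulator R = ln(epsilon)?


epsilon = 109 + 6*sqrt(330)
= 217.9954
R = ln(217.9954)
= 5.3845

5.3845


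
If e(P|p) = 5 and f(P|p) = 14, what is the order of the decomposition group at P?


|D_P| = e * f
= 5 * 14
= 70

70


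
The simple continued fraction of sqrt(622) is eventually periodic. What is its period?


Run the CF algorithm for sqrt(622).
a_0 = floor(sqrt(622)) = 24; set m_0=0, q_0=1.
Recurrence: m' = q*a - m,  q' = (d - m'^2)/q,  a' = floor((a_0 + m')/q').
  step 1: m=24, q=46, a=1
  step 2: m=22, q=3, a=15
  step 3: m=23, q=31, a=1
  step 4: m=8, q=18, a=1
  step 5: m=10, q=29, a=1
  step 6: m=19, q=9, a=4
  step 7: m=17, q=37, a=1
  step 8: m=20, q=6, a=7
  step 9: m=22, q=23, a=2
  step 10: m=24, q=2, a=24
  step 11: m=24, q=23, a=2
  step 12: m=22, q=6, a=7
  step 13: m=20, q=37, a=1
  step 14: m=17, q=9, a=4
  step 15: m=19, q=29, a=1
  step 16: m=10, q=18, a=1
  step 17: m=8, q=31, a=1
  step 18: m=23, q=3, a=15
  step 19: m=22, q=46, a=1
  step 20: m=24, q=1, a=48
a_20 = 2*a_0 = 48, so the period closes here.
sqrt(622) = [24; 1, 15, 1, 1, 1, 4, 1, 7, 2, 24, 2, 7, 1, 4, 1, 1, 1, 15, 1, 48]
Period length = 20

20


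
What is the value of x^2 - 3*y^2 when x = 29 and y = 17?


x^2 - d*y^2
= 29^2 - 3*17^2
= 841 - 867
= -26

-26


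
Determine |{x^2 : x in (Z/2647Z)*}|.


For prime p, the number of non-zero quadratic residues is (p-1)/2.
= (2647-1)/2
= 1323

1323


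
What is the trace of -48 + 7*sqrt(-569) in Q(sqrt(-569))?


Tr(a + b*sqrt(d)) = (a + b*sqrt(d)) + (a - b*sqrt(d)) = 2a
= 2 * (-48)
= -96

-96


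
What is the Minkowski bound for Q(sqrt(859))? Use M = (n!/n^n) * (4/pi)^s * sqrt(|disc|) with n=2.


d = 859, d mod 4 = 3, so disc(K) = 4d = 3436; |disc(K)| = 3436
Real quadratic field, so n = 2, s = r2 = 0, r1 = 2
M = (n!/n^n) * (4/pi)^s * sqrt(|disc(K)|) = (2!/2^2) * (4/pi)^0 * sqrt(3436)
= 0.5 * 1.000000 * 58.617404
= 29.3087

29.3087


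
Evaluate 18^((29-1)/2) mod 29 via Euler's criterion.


p = 29 is prime and the exponent is (p-1)/2 = 14, so by Euler's criterion 18^14 = (18/29) = +1 or -1 mod 29.
Compute by square-and-multiply:
  14 = 8 + 4 + 2 (binary 1110)
  Repeated squaring mod 29: 18^1 = 18, 18^2 = 5, 18^4 = 25, 18^8 = 16
  18^14 = 18^8 * 18^4 * 18^2 = 16 * 25 * 5 mod 29
    16 * 25 = 400 = 23 mod 29
    23 * 5 = 115 = 28 mod 29
  18^14 = 28 mod 29
Result 28 = p - 1 = -1 mod 29: 18 is a quadratic non-residue mod 29. As a residue in [0, p-1] the value is 28.
18^14 mod 29 = 28

28


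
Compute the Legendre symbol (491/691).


p = 691 is prime, so compute (491/691) with the reciprocity algorithm (Jacobi-symbol steps: pull out 2s via (2/n), flip via reciprocity, reduce):
  reciprocity: (491/691) -> -(691/491)
  reduce: (200/491)
  pull out 2: (2/491) = -1  (since 491 mod 8 = 3)
  pull out 2: (2/491) = -1  (since 491 mod 8 = 3)
  pull out 2: (2/491) = -1  (since 491 mod 8 = 3)
  reciprocity: (25/491) -> +(491/25)
  reduce: (16/25)
  pull out 2: (2/25) = +1  (since 25 mod 8 = 1)
  pull out 2: (2/25) = +1  (since 25 mod 8 = 1)
  pull out 2: (2/25) = +1  (since 25 mod 8 = 1)
  pull out 2: (2/25) = +1  (since 25 mod 8 = 1)
  (1/25) = 1
Product of signs = 1
(491/691) = 1

1


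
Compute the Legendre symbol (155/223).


p = 223 is prime, so compute (155/223) with the reciprocity algorithm (Jacobi-symbol steps: pull out 2s via (2/n), flip via reciprocity, reduce):
  reciprocity: (155/223) -> -(223/155)
  reduce: (68/155)
  pull out 2: (2/155) = -1  (since 155 mod 8 = 3)
  pull out 2: (2/155) = -1  (since 155 mod 8 = 3)
  reciprocity: (17/155) -> +(155/17)
  reduce: (2/17)
  pull out 2: (2/17) = +1  (since 17 mod 8 = 1)
  (1/17) = 1
Product of signs = -1
(155/223) = -1

-1


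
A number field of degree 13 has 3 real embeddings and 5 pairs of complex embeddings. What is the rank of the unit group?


By Dirichlet's unit theorem:
rank = r1 + r2 - 1
= 3 + 5 - 1
= 7

7


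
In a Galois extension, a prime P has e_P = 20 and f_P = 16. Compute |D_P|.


|D_P| = e * f
= 20 * 16
= 320

320


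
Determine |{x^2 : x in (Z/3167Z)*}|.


For prime p, the number of non-zero quadratic residues is (p-1)/2.
= (3167-1)/2
= 1583

1583


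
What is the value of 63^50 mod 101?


p = 101 is prime and the exponent is (p-1)/2 = 50, so by Euler's criterion 63^50 = (63/101) = +1 or -1 mod 101.
Compute by square-and-multiply:
  50 = 32 + 16 + 2 (binary 110010)
  Repeated squaring mod 101: 63^1 = 63, 63^2 = 30, 63^4 = 92, 63^8 = 81, 63^16 = 97, 63^32 = 16
  63^50 = 63^32 * 63^16 * 63^2 = 16 * 97 * 30 mod 101
    16 * 97 = 1552 = 37 mod 101
    37 * 30 = 1110 = 100 mod 101
  63^50 = 100 mod 101
Result 100 = p - 1 = -1 mod 101: 63 is a quadratic non-residue mod 101. As a residue in [0, p-1] the value is 100.
63^50 mod 101 = 100

100


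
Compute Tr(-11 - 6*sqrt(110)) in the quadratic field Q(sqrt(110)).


Tr(a + b*sqrt(d)) = (a + b*sqrt(d)) + (a - b*sqrt(d)) = 2a
= 2 * (-11)
= -22

-22


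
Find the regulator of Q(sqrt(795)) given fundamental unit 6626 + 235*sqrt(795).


epsilon = 6626 + 235*sqrt(795)
= 13251.9999
R = ln(13251.9999)
= 9.4919

9.4919


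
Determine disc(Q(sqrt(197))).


For K = Q(sqrt(d)) with d squarefree: disc(K) = d if d = 1 mod 4, and disc(K) = 4d if d = 2 or 3 mod 4.
Here d = 197, and d mod 4 = 1.
d = 1 mod 4 (O_K = Z[(1+sqrt(d))/2]), so disc(K) = d = 197

197


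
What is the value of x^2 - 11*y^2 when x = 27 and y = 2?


x^2 - d*y^2
= 27^2 - 11*2^2
= 729 - 44
= 685

685


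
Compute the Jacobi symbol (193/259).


Compute (193/259) via quadratic reciprocity:
  reciprocity: (193/259) -> +(259/193)
  reduce: (66/193)
  pull out 2: (2/193) = +1  (since 193 mod 8 = 1)
  reciprocity: (33/193) -> +(193/33)
  reduce: (28/33)
  pull out 2: (2/33) = +1  (since 33 mod 8 = 1)
  pull out 2: (2/33) = +1  (since 33 mod 8 = 1)
  reciprocity: (7/33) -> +(33/7)
  reduce: (5/7)
  reciprocity: (5/7) -> +(7/5)
  reduce: (2/5)
  pull out 2: (2/5) = -1  (since 5 mod 8 = 5)
  (1/5) = 1
Product of signs = -1

-1


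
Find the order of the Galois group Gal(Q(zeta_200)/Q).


|Gal(Q(zeta_200)/Q)| = phi(200)
= 80

80


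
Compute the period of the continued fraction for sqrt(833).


Run the CF algorithm for sqrt(833).
a_0 = floor(sqrt(833)) = 28; set m_0=0, q_0=1.
Recurrence: m' = q*a - m,  q' = (d - m'^2)/q,  a' = floor((a_0 + m')/q').
  step 1: m=28, q=49, a=1
  step 2: m=21, q=8, a=6
  step 3: m=27, q=13, a=4
  step 4: m=25, q=16, a=3
  step 5: m=23, q=19, a=2
  step 6: m=15, q=32, a=1
  step 7: m=17, q=17, a=2
  step 8: m=17, q=32, a=1
  step 9: m=15, q=19, a=2
  step 10: m=23, q=16, a=3
  step 11: m=25, q=13, a=4
  step 12: m=27, q=8, a=6
  step 13: m=21, q=49, a=1
  step 14: m=28, q=1, a=56
a_14 = 2*a_0 = 56, so the period closes here.
sqrt(833) = [28; 1, 6, 4, 3, 2, 1, 2, 1, 2, 3, 4, 6, 1, 56]
Period length = 14

14


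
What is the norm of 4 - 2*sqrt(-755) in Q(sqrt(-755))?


N(a + b*sqrt(d)) = a^2 - d*b^2
= (4)^2 - (-755)*(-2)^2
= 16 + 3020
= 3036

3036
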